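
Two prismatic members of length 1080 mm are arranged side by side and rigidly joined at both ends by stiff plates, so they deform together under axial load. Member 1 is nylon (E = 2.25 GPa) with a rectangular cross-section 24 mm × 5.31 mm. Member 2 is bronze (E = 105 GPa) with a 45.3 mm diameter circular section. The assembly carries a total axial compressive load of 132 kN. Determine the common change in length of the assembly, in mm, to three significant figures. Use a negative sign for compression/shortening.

A_1 = 127.4 mm².
A_2 = 1612 mm².
Equal strain + equilibrium ⇒ each member carries load in proportion to AE: A₁E₁ = 286700 N, A₂E₂ = 169200000 N, ΣAE = 169500000 N.
δ = PL/ΣAE = -132000·1080/169500000 = -0.841 mm.

-0.841 mm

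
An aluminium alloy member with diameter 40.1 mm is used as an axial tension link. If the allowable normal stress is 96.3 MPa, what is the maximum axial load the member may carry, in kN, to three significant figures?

122 kN

A = 1263 mm².
P_max = σ_allow · A = 96.3 · 1263 = 121600 N = 121.6 kN.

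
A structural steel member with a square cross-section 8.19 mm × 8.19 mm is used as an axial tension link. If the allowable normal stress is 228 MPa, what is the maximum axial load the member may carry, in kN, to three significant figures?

A = 67.08 mm².
P_max = σ_allow · A = 228 · 67.08 = 15290 N = 15.29 kN.

15.3 kN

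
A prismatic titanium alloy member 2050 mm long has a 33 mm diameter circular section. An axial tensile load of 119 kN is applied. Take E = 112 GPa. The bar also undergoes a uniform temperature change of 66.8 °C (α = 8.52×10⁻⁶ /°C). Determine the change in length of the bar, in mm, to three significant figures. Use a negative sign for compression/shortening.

3.71 mm

A = 855.3 mm².
δ_mech = NL/(AE) = 119000·2050/(855.3·112000) = 2.547 mm.
δ_thermal = αLΔT = 8.52e-6·2050·66.8 = 1.167 mm.
δ = δ_mech + δ_thermal = 3.713 mm.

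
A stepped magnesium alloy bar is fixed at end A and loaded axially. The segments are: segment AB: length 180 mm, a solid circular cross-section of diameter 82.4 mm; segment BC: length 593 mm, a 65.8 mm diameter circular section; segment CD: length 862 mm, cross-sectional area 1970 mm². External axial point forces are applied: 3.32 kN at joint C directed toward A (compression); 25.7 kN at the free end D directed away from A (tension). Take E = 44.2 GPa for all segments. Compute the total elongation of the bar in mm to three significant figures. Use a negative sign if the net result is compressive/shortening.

Internal axial forces (sectioning from the free end, tension +): N_CD = 25.7 kN, N_BC = 22.38 kN, N_AB = 22.38 kN.
A_AB = 5333 mm².
A_BC = 3400 mm².
δ_AB = 22380·180/(5333·44200) = 0.01709 mm
δ_BC = 22380·593/(3400·44200) = 0.0883 mm
δ_CD = 25700·862/(1970·44200) = 0.2544 mm
δ = Σδ_i = 0.3598 mm.

0.360 mm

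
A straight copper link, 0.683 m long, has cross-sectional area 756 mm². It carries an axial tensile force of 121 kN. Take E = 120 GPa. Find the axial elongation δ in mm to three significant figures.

0.911 mm

δ_mech = NL/(AE) = 121000·683/(756·120000) = 0.911 mm.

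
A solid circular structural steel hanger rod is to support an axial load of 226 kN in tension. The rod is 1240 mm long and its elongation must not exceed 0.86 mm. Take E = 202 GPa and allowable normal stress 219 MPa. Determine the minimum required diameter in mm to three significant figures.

Required area A ≥ P/σ_allow = 226000/219 = 1032 mm².
For a solid circular section, d ≥ √(4A/π) = 36.25 mm.
Elongation limit: A ≥ PL/(Eδ_allow) = 226000·1240/(202000·0.86) = 1613 mm² ⇒ d ≥ 45.32 mm.
The elongation limit governs.

45.3 mm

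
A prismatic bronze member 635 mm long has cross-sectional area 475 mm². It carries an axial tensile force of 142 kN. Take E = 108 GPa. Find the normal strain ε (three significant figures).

σ = N/A = 298.9 MPa; ε = σ/E = 298.9/108000 = 2.768e-03.

0.00277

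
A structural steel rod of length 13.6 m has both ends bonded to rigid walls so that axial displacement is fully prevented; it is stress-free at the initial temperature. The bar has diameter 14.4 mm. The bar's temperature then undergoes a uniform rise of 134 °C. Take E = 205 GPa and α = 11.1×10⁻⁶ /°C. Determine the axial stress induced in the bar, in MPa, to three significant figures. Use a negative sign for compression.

Free thermal expansion αLΔT = 11.1e-6 · 13600 · 134 = 20.23 mm.
The walls impose strain ε = −(20.23)/13600 = -1.4874e-03; σ = Eε = 205000 · -1.4874e-03 = -304.9 MPa.

-305 MPa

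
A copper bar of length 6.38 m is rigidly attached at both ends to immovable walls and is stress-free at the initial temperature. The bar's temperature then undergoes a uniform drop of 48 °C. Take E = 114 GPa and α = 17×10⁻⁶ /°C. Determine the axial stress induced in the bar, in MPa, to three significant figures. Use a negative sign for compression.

Free thermal expansion αLΔT = 17e-6 · 6380 · -48 = -5.206 mm.
The walls impose strain ε = −(-5.206)/6380 = 8.1600e-04; σ = Eε = 114000 · 8.1600e-04 = 93.02 MPa.

93.0 MPa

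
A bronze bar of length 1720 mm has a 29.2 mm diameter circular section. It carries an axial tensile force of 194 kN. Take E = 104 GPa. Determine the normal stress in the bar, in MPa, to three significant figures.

A = 669.7 mm².
σ = N/A = 194000/669.7 = 289.7 MPa.

290 MPa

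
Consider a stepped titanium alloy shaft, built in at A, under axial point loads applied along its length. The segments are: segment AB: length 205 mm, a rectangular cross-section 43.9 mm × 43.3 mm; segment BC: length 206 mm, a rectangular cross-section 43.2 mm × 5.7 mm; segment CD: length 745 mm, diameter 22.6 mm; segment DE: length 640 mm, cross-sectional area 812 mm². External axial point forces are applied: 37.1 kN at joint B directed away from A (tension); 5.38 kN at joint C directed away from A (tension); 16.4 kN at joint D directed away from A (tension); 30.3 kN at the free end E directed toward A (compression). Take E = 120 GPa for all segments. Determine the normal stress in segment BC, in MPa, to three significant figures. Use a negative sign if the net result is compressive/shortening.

-34.6 MPa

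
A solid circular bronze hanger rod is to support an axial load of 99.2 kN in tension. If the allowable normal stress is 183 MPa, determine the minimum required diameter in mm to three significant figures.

26.3 mm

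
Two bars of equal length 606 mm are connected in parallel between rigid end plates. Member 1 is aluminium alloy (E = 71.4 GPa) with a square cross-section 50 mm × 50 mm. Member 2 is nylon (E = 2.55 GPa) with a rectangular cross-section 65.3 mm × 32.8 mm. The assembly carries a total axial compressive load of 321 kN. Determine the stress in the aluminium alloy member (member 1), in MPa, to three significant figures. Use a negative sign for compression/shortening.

A_1 = 2500 mm².
A_2 = 2142 mm².
Equal strain + equilibrium ⇒ each member carries load in proportion to AE: A₁E₁ = 178500000 N, A₂E₂ = 5462000 N, ΣAE = 184000000 N.
σ₁ = P·E₁/ΣAE = -321000·71400/184000000 = -124.6 MPa.

-125 MPa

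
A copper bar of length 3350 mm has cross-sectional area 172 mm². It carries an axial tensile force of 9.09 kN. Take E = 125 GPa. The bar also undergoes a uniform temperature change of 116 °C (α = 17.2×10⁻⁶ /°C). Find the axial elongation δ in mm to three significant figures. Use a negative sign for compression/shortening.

8.10 mm

δ_mech = NL/(AE) = 9090·3350/(172·125000) = 1.416 mm.
δ_thermal = αLΔT = 17.2e-6·3350·116 = 6.684 mm.
δ = δ_mech + δ_thermal = 8.1 mm.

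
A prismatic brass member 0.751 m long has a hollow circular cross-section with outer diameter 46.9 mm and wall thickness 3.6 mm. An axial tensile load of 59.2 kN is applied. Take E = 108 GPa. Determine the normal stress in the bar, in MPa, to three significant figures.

121 MPa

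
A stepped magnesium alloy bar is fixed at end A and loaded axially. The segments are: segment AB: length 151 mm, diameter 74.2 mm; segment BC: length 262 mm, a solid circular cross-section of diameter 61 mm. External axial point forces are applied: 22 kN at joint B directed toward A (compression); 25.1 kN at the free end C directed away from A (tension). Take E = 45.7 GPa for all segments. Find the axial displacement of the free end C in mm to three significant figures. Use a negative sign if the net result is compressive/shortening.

0.0516 mm

Internal axial forces (sectioning from the free end, tension +): N_BC = 25.1 kN, N_AB = 3.1 kN.
A_AB = 4324 mm².
A_BC = 2922 mm².
δ_AB = 3100·151/(4324·45700) = 0.002369 mm
δ_BC = 25100·262/(2922·45700) = 0.04924 mm
δ = Σδ_i = 0.05161 mm.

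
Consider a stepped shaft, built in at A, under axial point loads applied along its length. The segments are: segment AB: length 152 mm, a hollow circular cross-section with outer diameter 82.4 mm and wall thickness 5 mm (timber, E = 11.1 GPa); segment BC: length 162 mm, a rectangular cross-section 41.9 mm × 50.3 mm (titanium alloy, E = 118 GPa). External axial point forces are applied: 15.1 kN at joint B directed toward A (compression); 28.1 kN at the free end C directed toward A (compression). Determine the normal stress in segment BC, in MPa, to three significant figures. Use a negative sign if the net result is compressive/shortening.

Internal axial forces (sectioning from the free end, tension +): N_BC = -28.1 kN, N_AB = -43.2 kN.
A_BC = 2108 mm².
σ_BC = N_BC/A_BC = -28100/2108 = -13.33 MPa.

-13.3 MPa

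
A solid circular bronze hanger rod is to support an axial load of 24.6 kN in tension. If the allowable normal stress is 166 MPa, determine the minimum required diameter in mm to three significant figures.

Required area A ≥ P/σ_allow = 24600/166 = 148.2 mm².
For a solid circular section, d ≥ √(4A/π) = 13.74 mm.

13.7 mm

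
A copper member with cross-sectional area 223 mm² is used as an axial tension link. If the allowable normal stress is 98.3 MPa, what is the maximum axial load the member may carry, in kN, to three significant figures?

21.9 kN

P_max = σ_allow · A = 98.3 · 223 = 21920 N = 21.92 kN.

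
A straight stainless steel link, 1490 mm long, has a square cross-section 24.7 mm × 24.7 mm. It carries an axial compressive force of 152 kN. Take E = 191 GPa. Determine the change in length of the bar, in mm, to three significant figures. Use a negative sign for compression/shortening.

A = 610.1 mm².
δ_mech = NL/(AE) = -152000·1490/(610.1·191000) = -1.944 mm.

-1.94 mm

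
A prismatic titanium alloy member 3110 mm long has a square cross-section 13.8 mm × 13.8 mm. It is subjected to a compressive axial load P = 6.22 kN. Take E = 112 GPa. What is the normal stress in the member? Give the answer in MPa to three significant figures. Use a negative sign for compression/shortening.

-32.7 MPa

A = 190.4 mm².
σ = N/A = -6220/190.4 = -32.66 MPa.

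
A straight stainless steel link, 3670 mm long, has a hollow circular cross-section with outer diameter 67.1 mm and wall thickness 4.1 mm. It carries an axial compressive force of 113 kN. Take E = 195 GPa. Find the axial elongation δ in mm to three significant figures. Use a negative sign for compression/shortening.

A = 811.5 mm².
δ_mech = NL/(AE) = -113000·3670/(811.5·195000) = -2.621 mm.

-2.62 mm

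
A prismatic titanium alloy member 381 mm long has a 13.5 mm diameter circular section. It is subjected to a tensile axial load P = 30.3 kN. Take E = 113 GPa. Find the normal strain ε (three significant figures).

A = 143.1 mm².
σ = N/A = 211.7 MPa; ε = σ/E = 211.7/113000 = 1.873e-03.

0.00187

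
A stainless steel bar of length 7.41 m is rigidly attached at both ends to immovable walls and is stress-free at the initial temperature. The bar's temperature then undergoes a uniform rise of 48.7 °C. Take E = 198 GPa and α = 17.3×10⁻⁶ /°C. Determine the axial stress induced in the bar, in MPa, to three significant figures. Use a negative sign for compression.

-167 MPa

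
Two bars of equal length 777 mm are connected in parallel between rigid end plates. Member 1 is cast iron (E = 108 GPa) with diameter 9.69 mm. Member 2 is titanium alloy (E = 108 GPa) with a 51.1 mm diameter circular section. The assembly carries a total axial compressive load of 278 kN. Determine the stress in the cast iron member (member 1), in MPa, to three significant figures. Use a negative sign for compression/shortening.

-131 MPa

A_1 = 73.75 mm².
A_2 = 2051 mm².
Equal strain + equilibrium ⇒ each member carries load in proportion to AE: A₁E₁ = 7965000 N, A₂E₂ = 221500000 N, ΣAE = 229500000 N.
σ₁ = P·E₁/ΣAE = -278000·108000/229500000 = -130.8 MPa.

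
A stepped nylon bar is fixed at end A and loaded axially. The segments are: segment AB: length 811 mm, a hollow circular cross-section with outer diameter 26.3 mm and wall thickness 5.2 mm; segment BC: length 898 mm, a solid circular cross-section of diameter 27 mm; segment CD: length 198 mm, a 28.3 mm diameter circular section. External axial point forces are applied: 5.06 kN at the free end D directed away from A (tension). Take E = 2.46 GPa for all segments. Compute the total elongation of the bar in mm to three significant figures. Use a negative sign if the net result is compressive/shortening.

8.71 mm

Internal axial forces (sectioning from the free end, tension +): N_CD = 5.06 kN, N_BC = 5.06 kN, N_AB = 5.06 kN.
A_AB = 344.7 mm².
A_BC = 572.6 mm².
A_CD = 629 mm².
δ_AB = 5060·811/(344.7·2460) = 4.84 mm
δ_BC = 5060·898/(572.6·2460) = 3.226 mm
δ_CD = 5060·198/(629·2460) = 0.6475 mm
δ = Σδ_i = 8.713 mm.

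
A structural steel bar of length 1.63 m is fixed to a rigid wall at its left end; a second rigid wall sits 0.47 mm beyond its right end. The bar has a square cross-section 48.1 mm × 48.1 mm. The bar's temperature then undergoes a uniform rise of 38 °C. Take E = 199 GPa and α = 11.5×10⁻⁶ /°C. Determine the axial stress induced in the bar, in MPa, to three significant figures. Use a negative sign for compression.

-29.6 MPa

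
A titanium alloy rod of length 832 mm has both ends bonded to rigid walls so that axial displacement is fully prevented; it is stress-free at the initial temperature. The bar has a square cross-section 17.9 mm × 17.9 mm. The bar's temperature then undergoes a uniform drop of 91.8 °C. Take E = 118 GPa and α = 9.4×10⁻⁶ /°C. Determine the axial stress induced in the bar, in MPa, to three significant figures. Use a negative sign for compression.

Free thermal expansion αLΔT = 9.4e-6 · 832 · -91.8 = -0.7179 mm.
The walls impose strain ε = −(-0.7179)/832 = 8.6292e-04; σ = Eε = 118000 · 8.6292e-04 = 101.8 MPa.

102 MPa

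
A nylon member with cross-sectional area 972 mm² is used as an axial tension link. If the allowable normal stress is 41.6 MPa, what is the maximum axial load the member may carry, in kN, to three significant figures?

P_max = σ_allow · A = 41.6 · 972 = 40440 N = 40.44 kN.

40.4 kN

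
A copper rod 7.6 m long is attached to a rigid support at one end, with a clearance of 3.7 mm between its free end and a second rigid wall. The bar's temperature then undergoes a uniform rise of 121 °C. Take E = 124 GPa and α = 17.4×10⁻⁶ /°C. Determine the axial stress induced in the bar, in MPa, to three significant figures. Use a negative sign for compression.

Free thermal expansion αLΔT = 17.4e-6 · 7600 · 121 = 16 mm.
The walls engage after the gap closes; constrained expansion = 16 − 3.7 = 12.3 mm.
The walls impose strain ε = −(12.3)/7600 = -1.6186e-03; σ = Eε = 124000 · -1.6186e-03 = -200.7 MPa.

-201 MPa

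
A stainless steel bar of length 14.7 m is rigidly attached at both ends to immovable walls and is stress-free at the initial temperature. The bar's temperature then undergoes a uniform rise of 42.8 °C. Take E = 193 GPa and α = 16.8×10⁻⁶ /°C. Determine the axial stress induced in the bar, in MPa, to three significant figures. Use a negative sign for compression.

-139 MPa

Free thermal expansion αLΔT = 16.8e-6 · 14700 · 42.8 = 10.57 mm.
The walls impose strain ε = −(10.57)/14700 = -7.1904e-04; σ = Eε = 193000 · -7.1904e-04 = -138.8 MPa.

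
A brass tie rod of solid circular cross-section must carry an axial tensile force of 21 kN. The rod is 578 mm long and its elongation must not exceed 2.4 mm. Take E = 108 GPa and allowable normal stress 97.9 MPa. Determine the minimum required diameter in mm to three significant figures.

16.5 mm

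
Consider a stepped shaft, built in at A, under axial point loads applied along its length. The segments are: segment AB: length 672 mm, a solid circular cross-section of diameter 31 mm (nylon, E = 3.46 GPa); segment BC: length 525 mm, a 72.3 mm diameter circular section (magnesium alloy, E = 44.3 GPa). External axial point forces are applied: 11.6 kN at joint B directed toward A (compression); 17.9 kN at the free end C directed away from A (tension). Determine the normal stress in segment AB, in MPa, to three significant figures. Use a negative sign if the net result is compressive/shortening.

8.35 MPa

Internal axial forces (sectioning from the free end, tension +): N_BC = 17.9 kN, N_AB = 6.3 kN.
A_AB = 754.8 mm².
σ_AB = N_AB/A_AB = 6300/754.8 = 8.347 MPa.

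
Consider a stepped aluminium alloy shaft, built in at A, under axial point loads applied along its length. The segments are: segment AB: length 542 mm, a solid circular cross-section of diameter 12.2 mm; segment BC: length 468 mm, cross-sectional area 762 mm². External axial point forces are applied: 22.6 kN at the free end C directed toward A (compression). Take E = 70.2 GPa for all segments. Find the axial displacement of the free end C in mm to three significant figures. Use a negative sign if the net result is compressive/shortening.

Internal axial forces (sectioning from the free end, tension +): N_BC = -22.6 kN, N_AB = -22.6 kN.
A_AB = 116.9 mm².
δ_AB = -22600·542/(116.9·70200) = -1.493 mm
δ_BC = -22600·468/(762·70200) = -0.1977 mm
δ = Σδ_i = -1.69 mm.

-1.69 mm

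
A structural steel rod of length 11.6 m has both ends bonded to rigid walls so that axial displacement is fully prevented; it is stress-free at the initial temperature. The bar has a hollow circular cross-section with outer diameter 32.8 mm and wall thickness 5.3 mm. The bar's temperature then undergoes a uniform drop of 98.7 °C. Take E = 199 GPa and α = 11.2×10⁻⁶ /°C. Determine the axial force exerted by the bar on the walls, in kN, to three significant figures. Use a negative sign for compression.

101 kN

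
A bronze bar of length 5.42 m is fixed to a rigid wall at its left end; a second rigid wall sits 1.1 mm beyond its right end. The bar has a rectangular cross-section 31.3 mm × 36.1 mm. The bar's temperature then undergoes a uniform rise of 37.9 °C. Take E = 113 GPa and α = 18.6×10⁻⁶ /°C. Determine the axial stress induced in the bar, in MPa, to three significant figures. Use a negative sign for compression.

-56.7 MPa

Free thermal expansion αLΔT = 18.6e-6 · 5420 · 37.9 = 3.821 mm.
The walls engage after the gap closes; constrained expansion = 3.821 − 1.1 = 2.721 mm.
The walls impose strain ε = −(2.721)/5420 = -5.0199e-04; σ = Eε = 113000 · -5.0199e-04 = -56.72 MPa.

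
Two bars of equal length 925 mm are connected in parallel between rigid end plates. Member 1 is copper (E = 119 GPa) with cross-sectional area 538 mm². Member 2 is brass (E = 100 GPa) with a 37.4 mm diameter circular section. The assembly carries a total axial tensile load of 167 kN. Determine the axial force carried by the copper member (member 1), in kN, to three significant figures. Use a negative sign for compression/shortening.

A_2 = 1099 mm².
Equal strain + equilibrium ⇒ each member carries load in proportion to AE: A₁E₁ = 64020000 N, A₂E₂ = 109900000 N, ΣAE = 173900000 N.
F₁ = P·A₁E₁/ΣAE = 167000·64020000/173900000 = 61490 N.

61.5 kN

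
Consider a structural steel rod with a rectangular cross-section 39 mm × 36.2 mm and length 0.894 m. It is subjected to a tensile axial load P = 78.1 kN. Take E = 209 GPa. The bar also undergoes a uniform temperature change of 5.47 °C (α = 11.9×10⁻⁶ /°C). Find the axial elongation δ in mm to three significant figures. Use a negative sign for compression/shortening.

A = 1412 mm².
δ_mech = NL/(AE) = 78100·894/(1412·209000) = 0.2366 mm.
δ_thermal = αLΔT = 11.9e-6·894·5.47 = 0.05819 mm.
δ = δ_mech + δ_thermal = 0.2948 mm.

0.295 mm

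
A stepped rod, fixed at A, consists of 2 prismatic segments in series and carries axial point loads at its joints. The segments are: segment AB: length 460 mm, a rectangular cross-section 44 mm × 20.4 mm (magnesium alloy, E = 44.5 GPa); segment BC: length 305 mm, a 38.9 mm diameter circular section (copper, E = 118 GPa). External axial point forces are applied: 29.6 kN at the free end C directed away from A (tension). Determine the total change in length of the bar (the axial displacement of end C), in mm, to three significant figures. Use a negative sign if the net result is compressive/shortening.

Internal axial forces (sectioning from the free end, tension +): N_BC = 29.6 kN, N_AB = 29.6 kN.
A_AB = 897.6 mm².
A_BC = 1188 mm².
δ_AB = 29600·460/(897.6·44500) = 0.3409 mm
δ_BC = 29600·305/(1188·118000) = 0.06438 mm
δ = Σδ_i = 0.4053 mm.

0.405 mm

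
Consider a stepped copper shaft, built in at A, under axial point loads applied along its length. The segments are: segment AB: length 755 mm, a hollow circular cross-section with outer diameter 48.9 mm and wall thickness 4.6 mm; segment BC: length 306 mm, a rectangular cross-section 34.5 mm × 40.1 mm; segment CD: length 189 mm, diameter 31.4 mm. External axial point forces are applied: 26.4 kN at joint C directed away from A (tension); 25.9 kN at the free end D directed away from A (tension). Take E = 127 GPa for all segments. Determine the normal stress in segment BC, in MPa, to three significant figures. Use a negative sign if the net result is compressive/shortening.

Internal axial forces (sectioning from the free end, tension +): N_CD = 25.9 kN, N_BC = 52.3 kN, N_AB = 52.3 kN.
A_BC = 1383 mm².
σ_BC = N_BC/A_BC = 52300/1383 = 37.8 MPa.

37.8 MPa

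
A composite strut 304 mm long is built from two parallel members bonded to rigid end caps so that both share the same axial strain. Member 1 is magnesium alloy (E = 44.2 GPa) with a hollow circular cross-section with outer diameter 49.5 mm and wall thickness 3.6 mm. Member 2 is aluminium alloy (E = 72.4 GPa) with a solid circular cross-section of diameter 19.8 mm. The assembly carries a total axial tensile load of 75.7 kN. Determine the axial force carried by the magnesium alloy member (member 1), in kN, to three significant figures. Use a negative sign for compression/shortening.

A_1 = 519.1 mm².
A_2 = 307.9 mm².
Equal strain + equilibrium ⇒ each member carries load in proportion to AE: A₁E₁ = 22940000 N, A₂E₂ = 22290000 N, ΣAE = 45240000 N.
F₁ = P·A₁E₁/ΣAE = 75700·22940000/45240000 = 38400 N.

38.4 kN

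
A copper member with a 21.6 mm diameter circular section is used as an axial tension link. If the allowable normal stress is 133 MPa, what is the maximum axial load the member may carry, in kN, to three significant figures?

48.7 kN

A = 366.4 mm².
P_max = σ_allow · A = 133 · 366.4 = 48740 N = 48.74 kN.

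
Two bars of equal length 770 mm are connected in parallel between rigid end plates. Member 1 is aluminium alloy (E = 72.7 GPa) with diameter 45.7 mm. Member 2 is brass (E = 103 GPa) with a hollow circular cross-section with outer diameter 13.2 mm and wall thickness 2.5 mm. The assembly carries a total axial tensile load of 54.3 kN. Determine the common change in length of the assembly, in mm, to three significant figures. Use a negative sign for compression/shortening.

0.327 mm

A_1 = 1640 mm².
A_2 = 84.04 mm².
Equal strain + equilibrium ⇒ each member carries load in proportion to AE: A₁E₁ = 119200000 N, A₂E₂ = 8656000 N, ΣAE = 127900000 N.
δ = PL/ΣAE = 54300·770/127900000 = 0.3269 mm.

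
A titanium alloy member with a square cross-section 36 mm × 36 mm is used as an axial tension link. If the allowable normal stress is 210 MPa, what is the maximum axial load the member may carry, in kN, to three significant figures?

272 kN

A = 1296 mm².
P_max = σ_allow · A = 210 · 1296 = 272200 N = 272.2 kN.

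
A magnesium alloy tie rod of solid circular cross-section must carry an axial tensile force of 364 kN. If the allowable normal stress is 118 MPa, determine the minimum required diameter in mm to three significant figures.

62.7 mm

Required area A ≥ P/σ_allow = 364000/118 = 3085 mm².
For a solid circular section, d ≥ √(4A/π) = 62.67 mm.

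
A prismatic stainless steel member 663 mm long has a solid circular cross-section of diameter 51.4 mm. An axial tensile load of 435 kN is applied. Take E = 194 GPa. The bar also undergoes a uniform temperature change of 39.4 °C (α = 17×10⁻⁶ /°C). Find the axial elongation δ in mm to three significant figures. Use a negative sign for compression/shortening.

A = 2075 mm².
δ_mech = NL/(AE) = 435000·663/(2075·194000) = 0.7164 mm.
δ_thermal = αLΔT = 17e-6·663·39.4 = 0.4441 mm.
δ = δ_mech + δ_thermal = 1.161 mm.

1.16 mm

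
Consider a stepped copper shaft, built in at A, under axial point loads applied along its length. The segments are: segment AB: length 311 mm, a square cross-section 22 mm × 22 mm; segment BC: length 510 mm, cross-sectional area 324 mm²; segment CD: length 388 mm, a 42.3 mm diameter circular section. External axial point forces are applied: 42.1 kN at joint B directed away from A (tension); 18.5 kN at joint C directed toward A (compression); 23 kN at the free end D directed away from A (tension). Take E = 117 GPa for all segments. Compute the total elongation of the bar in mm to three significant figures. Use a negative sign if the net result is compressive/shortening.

0.371 mm

Internal axial forces (sectioning from the free end, tension +): N_CD = 23 kN, N_BC = 4.5 kN, N_AB = 46.6 kN.
A_AB = 484 mm².
A_CD = 1405 mm².
δ_AB = 46600·311/(484·117000) = 0.2559 mm
δ_BC = 4500·510/(324·117000) = 0.06054 mm
δ_CD = 23000·388/(1405·117000) = 0.05428 mm
δ = Σδ_i = 0.3707 mm.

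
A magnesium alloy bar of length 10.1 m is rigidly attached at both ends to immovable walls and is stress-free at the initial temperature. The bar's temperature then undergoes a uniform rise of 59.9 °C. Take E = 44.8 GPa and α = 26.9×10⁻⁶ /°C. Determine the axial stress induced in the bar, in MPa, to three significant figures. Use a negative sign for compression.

Free thermal expansion αLΔT = 26.9e-6 · 10100 · 59.9 = 16.27 mm.
The walls impose strain ε = −(16.27)/10100 = -1.6113e-03; σ = Eε = 44800 · -1.6113e-03 = -72.19 MPa.

-72.2 MPa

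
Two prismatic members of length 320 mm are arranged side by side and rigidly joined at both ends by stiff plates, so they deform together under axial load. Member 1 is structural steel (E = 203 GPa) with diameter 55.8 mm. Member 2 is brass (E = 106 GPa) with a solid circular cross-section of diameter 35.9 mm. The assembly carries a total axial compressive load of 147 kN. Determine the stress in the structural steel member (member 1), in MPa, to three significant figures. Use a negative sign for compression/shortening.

-49.4 MPa

A_1 = 2445 mm².
A_2 = 1012 mm².
Equal strain + equilibrium ⇒ each member carries load in proportion to AE: A₁E₁ = 496400000 N, A₂E₂ = 107300000 N, ΣAE = 603700000 N.
σ₁ = P·E₁/ΣAE = -147000·203000/603700000 = -49.43 MPa.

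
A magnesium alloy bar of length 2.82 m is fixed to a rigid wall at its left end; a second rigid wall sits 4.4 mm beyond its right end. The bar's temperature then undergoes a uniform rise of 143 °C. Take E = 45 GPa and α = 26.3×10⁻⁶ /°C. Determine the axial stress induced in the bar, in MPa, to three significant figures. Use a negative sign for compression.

Free thermal expansion αLΔT = 26.3e-6 · 2820 · 143 = 10.61 mm.
The walls engage after the gap closes; constrained expansion = 10.61 − 4.4 = 6.206 mm.
The walls impose strain ε = −(6.206)/2820 = -2.2006e-03; σ = Eε = 45000 · -2.2006e-03 = -99.03 MPa.

-99.0 MPa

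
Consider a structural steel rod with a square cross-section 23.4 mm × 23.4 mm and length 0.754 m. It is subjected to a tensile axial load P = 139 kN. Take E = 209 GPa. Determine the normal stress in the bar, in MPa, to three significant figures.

A = 547.6 mm².
σ = N/A = 139000/547.6 = 253.9 MPa.

254 MPa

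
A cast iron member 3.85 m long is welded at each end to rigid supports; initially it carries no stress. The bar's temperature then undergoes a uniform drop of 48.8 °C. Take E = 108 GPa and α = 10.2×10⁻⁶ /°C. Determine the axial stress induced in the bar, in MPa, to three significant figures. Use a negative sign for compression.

53.8 MPa

Free thermal expansion αLΔT = 10.2e-6 · 3850 · -48.8 = -1.916 mm.
The walls impose strain ε = −(-1.916)/3850 = 4.9776e-04; σ = Eε = 108000 · 4.9776e-04 = 53.76 MPa.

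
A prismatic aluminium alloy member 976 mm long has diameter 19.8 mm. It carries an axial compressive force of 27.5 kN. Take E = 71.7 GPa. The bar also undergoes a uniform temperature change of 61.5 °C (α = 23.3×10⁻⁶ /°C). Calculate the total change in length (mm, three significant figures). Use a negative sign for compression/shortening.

A = 307.9 mm².
δ_mech = NL/(AE) = -27500·976/(307.9·71700) = -1.216 mm.
δ_thermal = αLΔT = 23.3e-6·976·61.5 = 1.399 mm.
δ = δ_mech + δ_thermal = 0.1828 mm.

0.183 mm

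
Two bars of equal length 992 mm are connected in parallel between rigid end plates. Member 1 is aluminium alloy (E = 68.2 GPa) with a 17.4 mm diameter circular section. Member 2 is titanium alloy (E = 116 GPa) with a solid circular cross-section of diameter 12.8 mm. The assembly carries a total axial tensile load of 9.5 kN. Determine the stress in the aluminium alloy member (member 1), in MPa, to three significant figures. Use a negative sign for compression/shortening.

A_1 = 237.8 mm².
A_2 = 128.7 mm².
Equal strain + equilibrium ⇒ each member carries load in proportion to AE: A₁E₁ = 16220000 N, A₂E₂ = 14930000 N, ΣAE = 31140000 N.
σ₁ = P·E₁/ΣAE = 9500·68200/31140000 = 20.8 MPa.

20.8 MPa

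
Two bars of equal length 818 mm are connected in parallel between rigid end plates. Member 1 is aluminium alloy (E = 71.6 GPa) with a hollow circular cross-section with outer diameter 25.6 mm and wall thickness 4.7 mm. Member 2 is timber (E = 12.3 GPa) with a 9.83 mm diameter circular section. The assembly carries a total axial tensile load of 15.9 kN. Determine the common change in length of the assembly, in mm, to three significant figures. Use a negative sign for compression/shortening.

0.565 mm

A_1 = 308.6 mm².
A_2 = 75.89 mm².
Equal strain + equilibrium ⇒ each member carries load in proportion to AE: A₁E₁ = 22100000 N, A₂E₂ = 933500 N, ΣAE = 23030000 N.
δ = PL/ΣAE = 15900·818/23030000 = 0.5648 mm.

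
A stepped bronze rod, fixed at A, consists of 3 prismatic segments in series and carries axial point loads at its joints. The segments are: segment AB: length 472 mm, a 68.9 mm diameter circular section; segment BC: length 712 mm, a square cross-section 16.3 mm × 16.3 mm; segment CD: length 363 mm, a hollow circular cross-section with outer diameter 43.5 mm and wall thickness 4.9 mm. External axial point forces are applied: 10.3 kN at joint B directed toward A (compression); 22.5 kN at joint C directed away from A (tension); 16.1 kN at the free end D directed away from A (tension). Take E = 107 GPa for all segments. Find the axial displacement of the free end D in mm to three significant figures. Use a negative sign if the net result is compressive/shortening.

1.09 mm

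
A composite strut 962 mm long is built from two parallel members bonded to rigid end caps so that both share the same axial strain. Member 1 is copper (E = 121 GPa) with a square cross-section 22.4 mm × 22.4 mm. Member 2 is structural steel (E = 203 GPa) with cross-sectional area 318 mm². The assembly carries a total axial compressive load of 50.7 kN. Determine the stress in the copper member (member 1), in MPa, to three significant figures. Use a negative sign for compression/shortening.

-49.0 MPa

A_1 = 501.8 mm².
Equal strain + equilibrium ⇒ each member carries load in proportion to AE: A₁E₁ = 60710000 N, A₂E₂ = 64550000 N, ΣAE = 125300000 N.
σ₁ = P·E₁/ΣAE = -50700·121000/125300000 = -48.97 MPa.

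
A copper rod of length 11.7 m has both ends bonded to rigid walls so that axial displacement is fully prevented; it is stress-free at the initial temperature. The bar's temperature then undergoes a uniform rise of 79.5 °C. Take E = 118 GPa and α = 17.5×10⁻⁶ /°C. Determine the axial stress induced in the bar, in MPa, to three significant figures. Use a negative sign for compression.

Free thermal expansion αLΔT = 17.5e-6 · 11700 · 79.5 = 16.28 mm.
The walls impose strain ε = −(16.28)/11700 = -1.3913e-03; σ = Eε = 118000 · -1.3913e-03 = -164.2 MPa.

-164 MPa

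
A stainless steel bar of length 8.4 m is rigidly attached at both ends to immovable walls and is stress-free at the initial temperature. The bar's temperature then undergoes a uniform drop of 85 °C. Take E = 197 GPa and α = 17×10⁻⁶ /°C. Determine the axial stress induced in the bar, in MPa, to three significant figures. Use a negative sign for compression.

Free thermal expansion αLΔT = 17e-6 · 8400 · -85 = -12.14 mm.
The walls impose strain ε = −(-12.14)/8400 = 1.4450e-03; σ = Eε = 197000 · 1.4450e-03 = 284.7 MPa.

285 MPa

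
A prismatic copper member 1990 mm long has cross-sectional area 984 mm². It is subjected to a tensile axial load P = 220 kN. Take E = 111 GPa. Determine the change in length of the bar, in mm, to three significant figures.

δ_mech = NL/(AE) = 220000·1990/(984·111000) = 4.008 mm.

4.01 mm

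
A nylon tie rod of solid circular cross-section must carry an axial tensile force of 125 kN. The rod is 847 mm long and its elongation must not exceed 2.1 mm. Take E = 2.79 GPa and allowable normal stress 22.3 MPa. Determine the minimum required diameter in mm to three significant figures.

152 mm

Required area A ≥ P/σ_allow = 125000/22.3 = 5605 mm².
For a solid circular section, d ≥ √(4A/π) = 84.48 mm.
Elongation limit: A ≥ PL/(Eδ_allow) = 125000·847/(2790·2.1) = 18070 mm² ⇒ d ≥ 151.7 mm.
The elongation limit governs.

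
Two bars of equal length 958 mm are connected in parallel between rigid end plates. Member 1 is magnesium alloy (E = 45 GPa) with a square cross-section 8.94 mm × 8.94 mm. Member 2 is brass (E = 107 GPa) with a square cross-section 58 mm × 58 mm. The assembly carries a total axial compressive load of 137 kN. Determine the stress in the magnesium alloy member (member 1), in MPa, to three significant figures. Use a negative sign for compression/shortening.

-17.0 MPa

A_1 = 79.92 mm².
A_2 = 3364 mm².
Equal strain + equilibrium ⇒ each member carries load in proportion to AE: A₁E₁ = 3597000 N, A₂E₂ = 359900000 N, ΣAE = 363500000 N.
σ₁ = P·E₁/ΣAE = -137000·45000/363500000 = -16.96 MPa.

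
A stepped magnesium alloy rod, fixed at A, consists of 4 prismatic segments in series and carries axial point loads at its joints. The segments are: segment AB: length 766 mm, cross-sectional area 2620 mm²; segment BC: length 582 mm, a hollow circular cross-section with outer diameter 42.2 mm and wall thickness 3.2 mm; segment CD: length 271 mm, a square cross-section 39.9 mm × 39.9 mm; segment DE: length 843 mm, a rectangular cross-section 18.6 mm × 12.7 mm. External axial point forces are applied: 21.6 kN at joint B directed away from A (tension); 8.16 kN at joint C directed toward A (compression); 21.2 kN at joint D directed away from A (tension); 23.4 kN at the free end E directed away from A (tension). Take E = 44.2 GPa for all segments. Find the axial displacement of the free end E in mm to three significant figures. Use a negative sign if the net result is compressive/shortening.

Internal axial forces (sectioning from the free end, tension +): N_DE = 23.4 kN, N_CD = 44.6 kN, N_BC = 36.44 kN, N_AB = 58.04 kN.
A_BC = 392.1 mm².
A_CD = 1592 mm².
A_DE = 236.2 mm².
δ_AB = 58040·766/(2620·44200) = 0.3839 mm
δ_BC = 36440·582/(392.1·44200) = 1.224 mm
δ_CD = 44600·271/(1592·44200) = 0.1718 mm
δ_DE = 23400·843/(236.2·44200) = 1.889 mm
δ = Σδ_i = 3.669 mm.

3.67 mm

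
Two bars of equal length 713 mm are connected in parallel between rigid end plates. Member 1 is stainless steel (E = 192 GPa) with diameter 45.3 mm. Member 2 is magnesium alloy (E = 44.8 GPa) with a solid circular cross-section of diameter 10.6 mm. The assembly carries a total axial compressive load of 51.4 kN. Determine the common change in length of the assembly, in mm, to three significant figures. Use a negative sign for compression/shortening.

A_1 = 1612 mm².
A_2 = 88.25 mm².
Equal strain + equilibrium ⇒ each member carries load in proportion to AE: A₁E₁ = 309400000 N, A₂E₂ = 3953000 N, ΣAE = 313400000 N.
δ = PL/ΣAE = -51400·713/313400000 = -0.1169 mm.

-0.117 mm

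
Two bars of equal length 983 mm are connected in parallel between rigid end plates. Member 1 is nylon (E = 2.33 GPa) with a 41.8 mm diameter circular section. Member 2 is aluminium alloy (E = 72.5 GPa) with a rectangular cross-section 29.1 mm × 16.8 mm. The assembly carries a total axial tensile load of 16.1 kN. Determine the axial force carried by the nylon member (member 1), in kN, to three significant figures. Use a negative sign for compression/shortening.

1.33 kN

A_1 = 1372 mm².
A_2 = 488.9 mm².
Equal strain + equilibrium ⇒ each member carries load in proportion to AE: A₁E₁ = 3197000 N, A₂E₂ = 35440000 N, ΣAE = 38640000 N.
F₁ = P·A₁E₁/ΣAE = 16100·3197000/38640000 = 1332 N.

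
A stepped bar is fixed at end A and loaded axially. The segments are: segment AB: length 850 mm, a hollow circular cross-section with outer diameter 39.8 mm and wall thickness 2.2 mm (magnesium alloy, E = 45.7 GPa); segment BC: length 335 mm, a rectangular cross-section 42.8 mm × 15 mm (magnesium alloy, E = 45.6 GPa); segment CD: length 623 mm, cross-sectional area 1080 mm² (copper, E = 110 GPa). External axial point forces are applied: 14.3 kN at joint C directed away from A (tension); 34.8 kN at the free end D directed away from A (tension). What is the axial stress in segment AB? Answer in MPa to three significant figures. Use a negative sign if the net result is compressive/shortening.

189 MPa

Internal axial forces (sectioning from the free end, tension +): N_CD = 34.8 kN, N_BC = 49.1 kN, N_AB = 49.1 kN.
A_AB = 259.9 mm².
σ_AB = N_AB/A_AB = 49100/259.9 = 188.9 MPa.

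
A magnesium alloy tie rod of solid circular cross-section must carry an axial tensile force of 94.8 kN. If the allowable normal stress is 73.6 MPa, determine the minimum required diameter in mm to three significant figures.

Required area A ≥ P/σ_allow = 94800/73.6 = 1288 mm².
For a solid circular section, d ≥ √(4A/π) = 40.5 mm.

40.5 mm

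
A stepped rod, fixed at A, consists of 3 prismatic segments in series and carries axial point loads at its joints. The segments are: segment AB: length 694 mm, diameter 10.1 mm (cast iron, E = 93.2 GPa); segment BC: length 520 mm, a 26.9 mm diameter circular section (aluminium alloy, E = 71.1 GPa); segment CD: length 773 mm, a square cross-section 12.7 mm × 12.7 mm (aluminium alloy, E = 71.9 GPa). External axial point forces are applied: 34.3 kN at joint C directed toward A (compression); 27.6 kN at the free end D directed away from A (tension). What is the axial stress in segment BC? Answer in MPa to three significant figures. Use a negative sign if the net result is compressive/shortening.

Internal axial forces (sectioning from the free end, tension +): N_CD = 27.6 kN, N_BC = -6.7 kN, N_AB = -6.7 kN.
A_BC = 568.3 mm².
σ_BC = N_BC/A_BC = -6700/568.3 = -11.79 MPa.

-11.8 MPa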